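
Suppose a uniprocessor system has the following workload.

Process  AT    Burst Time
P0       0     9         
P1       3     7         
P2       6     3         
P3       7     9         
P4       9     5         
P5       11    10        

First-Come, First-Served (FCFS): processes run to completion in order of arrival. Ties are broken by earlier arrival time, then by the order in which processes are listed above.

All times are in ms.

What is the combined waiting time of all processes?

Schedule: | P0 0-9 | P1 9-16 | P2 16-19 | P3 19-28 | P4 28-33 | P5 33-43 |
Completion: P0=9  P1=16  P2=19  P3=28  P4=33  P5=43
Turnaround (C−A): P0=9  P1=13  P2=13  P3=21  P4=24  P5=32
Waiting = turnaround − burst: P0=0, P1=6, P2=10, P3=12, P4=19, P5=22
Total waiting = 0 + 6 + 10 + 12 + 19 + 22 = 69

69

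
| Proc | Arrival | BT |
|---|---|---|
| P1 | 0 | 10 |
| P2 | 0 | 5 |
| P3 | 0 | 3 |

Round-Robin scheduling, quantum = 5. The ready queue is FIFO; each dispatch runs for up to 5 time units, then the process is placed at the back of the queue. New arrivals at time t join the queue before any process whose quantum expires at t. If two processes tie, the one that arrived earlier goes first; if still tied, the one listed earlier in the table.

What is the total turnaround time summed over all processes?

Gantt: | P1 0-5 | P2 5-10 | P3 10-13 | P1 13-18 |
Completion: P1=18  P2=10  P3=13
Turnaround = completion − arrival: P1=18, P2=10, P3=13
Total turnaround = 18 + 10 + 13 = 41

41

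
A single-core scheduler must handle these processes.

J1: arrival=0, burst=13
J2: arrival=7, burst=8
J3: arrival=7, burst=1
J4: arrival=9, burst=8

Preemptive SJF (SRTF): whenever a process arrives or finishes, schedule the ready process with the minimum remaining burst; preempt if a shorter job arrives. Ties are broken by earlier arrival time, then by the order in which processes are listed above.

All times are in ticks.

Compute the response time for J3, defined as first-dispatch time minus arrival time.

Gantt: | J1 0-7 | J3 7-8 | J1 8-14 | J2 14-22 | J4 22-30 |
Completion: J1=14  J2=22  J3=8  J4=30
Response(J3) = first start − arrival = 7 − 7 = 0

0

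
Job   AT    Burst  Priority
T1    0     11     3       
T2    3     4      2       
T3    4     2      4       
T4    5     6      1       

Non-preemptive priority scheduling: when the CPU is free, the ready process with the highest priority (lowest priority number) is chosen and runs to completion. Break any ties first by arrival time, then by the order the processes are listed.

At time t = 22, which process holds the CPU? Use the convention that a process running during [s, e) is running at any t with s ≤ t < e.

T3

Schedule: | T1 0-11 | T4 11-17 | T2 17-21 | T3 21-23 |
Completion: T1=11  T2=21  T3=23  T4=17
Turnaround (C−A): T1=11  T2=18  T3=19  T4=12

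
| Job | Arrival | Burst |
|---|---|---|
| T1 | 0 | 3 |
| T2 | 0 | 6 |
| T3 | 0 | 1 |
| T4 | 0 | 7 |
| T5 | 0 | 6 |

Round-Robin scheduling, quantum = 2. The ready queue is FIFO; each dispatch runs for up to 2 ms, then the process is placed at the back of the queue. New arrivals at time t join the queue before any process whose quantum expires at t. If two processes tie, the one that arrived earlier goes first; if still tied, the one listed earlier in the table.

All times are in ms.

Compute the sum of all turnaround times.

Timeline: | T1 0-2 | T2 2-4 | T3 4-5 | T4 5-7 | T5 7-9 | T1 9-10 | T2 10-12 | T4 12-14 | T5 14-16 | T2 16-18 | T4 18-20 | T5 20-22 | T4 22-23 |
Completion: T1=10  T2=18  T3=5  T4=23  T5=22
Turnaround = completion − arrival: T1=10, T2=18, T3=5, T4=23, T5=22
Total turnaround = 10 + 18 + 5 + 23 + 22 = 78

78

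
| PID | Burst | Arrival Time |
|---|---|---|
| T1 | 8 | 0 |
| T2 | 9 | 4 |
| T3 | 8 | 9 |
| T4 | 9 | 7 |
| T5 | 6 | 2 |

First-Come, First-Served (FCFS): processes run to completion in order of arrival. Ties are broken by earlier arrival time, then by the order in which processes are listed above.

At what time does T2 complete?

Schedule: | T1 0-8 | T5 8-14 | T2 14-23 | T4 23-32 | T3 32-40 |
Completion: T1=8  T2=23  T3=40  T4=32  T5=14

23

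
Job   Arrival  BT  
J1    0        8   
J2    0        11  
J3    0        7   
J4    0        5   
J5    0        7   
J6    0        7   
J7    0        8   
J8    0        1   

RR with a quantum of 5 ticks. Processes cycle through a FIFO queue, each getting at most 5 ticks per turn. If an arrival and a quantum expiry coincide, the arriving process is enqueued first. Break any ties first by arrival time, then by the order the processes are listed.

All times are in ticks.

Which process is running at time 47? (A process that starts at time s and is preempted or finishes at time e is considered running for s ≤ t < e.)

J5

Timeline: | J1 0-5 | J2 5-10 | J3 10-15 | J4 15-20 | J5 20-25 | J6 25-30 | J7 30-35 | J8 35-36 | J1 36-39 | J2 39-44 | J3 44-46 | J5 46-48 | J6 48-50 | J7 50-53 | J2 53-54 |
Completion: J1=39  J2=54  J3=46  J4=20  J5=48  J6=50  J7=53  J8=36
Turnaround (C−A): J1=39  J2=54  J3=46  J4=20  J5=48  J6=50  J7=53  J8=36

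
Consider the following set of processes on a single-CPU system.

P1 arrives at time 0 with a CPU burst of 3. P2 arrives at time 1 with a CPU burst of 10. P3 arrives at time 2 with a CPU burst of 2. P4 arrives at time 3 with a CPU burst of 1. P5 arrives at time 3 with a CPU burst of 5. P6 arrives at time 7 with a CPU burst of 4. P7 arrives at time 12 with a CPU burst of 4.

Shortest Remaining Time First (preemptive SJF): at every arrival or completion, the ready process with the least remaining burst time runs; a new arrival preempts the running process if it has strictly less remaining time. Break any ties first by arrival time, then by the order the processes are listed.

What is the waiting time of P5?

Gantt: | P1 0-3 | P4 3-4 | P3 4-6 | P5 6-11 | P6 11-15 | P7 15-19 | P2 19-29 |
Completion: P1=3  P2=29  P3=6  P4=4  P5=11  P6=15  P7=19
Turnaround (C−A): P1=3  P2=28  P3=4  P4=1  P5=8  P6=8  P7=7
Waiting(P5) = turnaround − burst = 8 − 5 = 3

3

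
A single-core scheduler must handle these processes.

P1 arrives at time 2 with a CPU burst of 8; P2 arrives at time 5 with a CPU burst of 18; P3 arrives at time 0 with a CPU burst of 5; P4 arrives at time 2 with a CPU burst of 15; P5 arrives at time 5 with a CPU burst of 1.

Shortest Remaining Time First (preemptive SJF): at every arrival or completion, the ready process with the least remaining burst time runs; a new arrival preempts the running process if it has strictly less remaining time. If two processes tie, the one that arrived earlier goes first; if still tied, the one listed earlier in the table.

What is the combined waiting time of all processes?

Gantt: | P3 0-5 | P5 5-6 | P1 6-14 | P4 14-29 | P2 29-47 |
Completion: P1=14  P2=47  P3=5  P4=29  P5=6
Waiting = turnaround − burst: P1=4, P2=24, P3=0, P4=12, P5=0
Total waiting = 4 + 24 + 0 + 12 + 0 = 40

40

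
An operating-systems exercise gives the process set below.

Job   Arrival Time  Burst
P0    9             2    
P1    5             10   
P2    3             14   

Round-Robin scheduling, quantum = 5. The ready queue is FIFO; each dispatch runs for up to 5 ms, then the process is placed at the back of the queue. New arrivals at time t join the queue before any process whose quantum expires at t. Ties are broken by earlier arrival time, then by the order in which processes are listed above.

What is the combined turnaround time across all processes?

Timeline: | idle 0-3 | P2 3-8 | P1 8-13 | P2 13-18 | P0 18-20 | P1 20-25 | P2 25-29 |
Completion: P0=20  P1=25  P2=29
Turnaround (C−A): P0=11  P1=20  P2=26
Turnaround = completion − arrival: P0=11, P1=20, P2=26
Total turnaround = 11 + 20 + 26 = 57

57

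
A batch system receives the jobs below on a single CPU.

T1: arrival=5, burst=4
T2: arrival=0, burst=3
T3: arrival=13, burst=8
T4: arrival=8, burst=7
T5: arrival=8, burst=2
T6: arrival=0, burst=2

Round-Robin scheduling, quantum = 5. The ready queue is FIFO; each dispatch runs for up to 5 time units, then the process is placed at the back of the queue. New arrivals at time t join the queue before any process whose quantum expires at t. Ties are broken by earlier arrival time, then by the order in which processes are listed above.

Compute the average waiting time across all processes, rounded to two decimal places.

Schedule: | T2 0-3 | T6 3-5 | T1 5-9 | T4 9-14 | T5 14-16 | T3 16-21 | T4 21-23 | T3 23-26 |
Completion: T1=9  T2=3  T3=26  T4=23  T5=16  T6=5
Turnaround (C−A): T1=4  T2=3  T3=13  T4=15  T5=8  T6=5
Waiting times: T1=0, T2=0, T3=5, T4=8, T5=6, T6=3
Average waiting = (0+0+5+8+6+3) / 6 = 22/6 = 3.67

3.67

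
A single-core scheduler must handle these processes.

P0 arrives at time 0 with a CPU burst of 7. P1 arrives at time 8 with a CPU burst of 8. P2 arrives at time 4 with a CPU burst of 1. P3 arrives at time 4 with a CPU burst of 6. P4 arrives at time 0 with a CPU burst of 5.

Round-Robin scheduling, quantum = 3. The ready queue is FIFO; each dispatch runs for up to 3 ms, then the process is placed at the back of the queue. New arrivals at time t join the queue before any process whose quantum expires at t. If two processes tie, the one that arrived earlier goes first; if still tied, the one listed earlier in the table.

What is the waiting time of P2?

Schedule: | P0 0-3 | P4 3-6 | P0 6-9 | P2 9-10 | P3 10-13 | P4 13-15 | P1 15-18 | P0 18-19 | P3 19-22 | P1 22-27 |
Completion: P0=19  P1=27  P2=10  P3=22  P4=15
Turnaround (C−A): P0=19  P1=19  P2=6  P3=18  P4=15
Waiting(P2) = turnaround − burst = 6 − 1 = 5

5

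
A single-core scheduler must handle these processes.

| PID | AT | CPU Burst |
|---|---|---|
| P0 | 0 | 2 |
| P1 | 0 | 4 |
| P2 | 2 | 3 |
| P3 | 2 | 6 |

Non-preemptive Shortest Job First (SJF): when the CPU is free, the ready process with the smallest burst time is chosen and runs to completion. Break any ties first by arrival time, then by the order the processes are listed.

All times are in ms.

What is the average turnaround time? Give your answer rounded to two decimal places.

6.75

Gantt: | P0 0-2 | P2 2-5 | P1 5-9 | P3 9-15 |
Completion: P0=2  P1=9  P2=5  P3=15
Turnaround (C−A): P0=2  P1=9  P2=3  P3=13
Turnaround times: P0=2, P1=9, P2=3, P3=13
Average turnaround = (2+9+3+13) / 4 = 27/4 = 6.75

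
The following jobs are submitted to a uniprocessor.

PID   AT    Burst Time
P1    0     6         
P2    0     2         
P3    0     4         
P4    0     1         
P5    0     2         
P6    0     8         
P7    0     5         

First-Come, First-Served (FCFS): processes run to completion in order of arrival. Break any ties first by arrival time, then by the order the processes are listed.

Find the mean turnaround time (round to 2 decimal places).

Gantt: | P1 0-6 | P2 6-8 | P3 8-12 | P4 12-13 | P5 13-15 | P6 15-23 | P7 23-28 |
Completion: P1=6  P2=8  P3=12  P4=13  P5=15  P6=23  P7=28
Turnaround (C−A): P1=6  P2=8  P3=12  P4=13  P5=15  P6=23  P7=28
Turnaround times: P1=6, P2=8, P3=12, P4=13, P5=15, P6=23, P7=28
Average turnaround = (6+8+12+13+15+23+28) / 7 = 105/7 = 15.00

15.00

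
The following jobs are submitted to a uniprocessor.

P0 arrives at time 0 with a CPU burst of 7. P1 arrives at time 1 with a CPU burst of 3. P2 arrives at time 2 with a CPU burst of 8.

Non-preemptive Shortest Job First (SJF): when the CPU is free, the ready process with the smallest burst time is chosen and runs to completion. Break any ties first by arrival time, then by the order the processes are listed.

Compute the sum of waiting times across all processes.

14

Timeline: | P0 0-7 | P1 7-10 | P2 10-18 |
Completion: P0=7  P1=10  P2=18
Waiting = turnaround − burst: P0=0, P1=6, P2=8
Total waiting = 0 + 6 + 8 = 14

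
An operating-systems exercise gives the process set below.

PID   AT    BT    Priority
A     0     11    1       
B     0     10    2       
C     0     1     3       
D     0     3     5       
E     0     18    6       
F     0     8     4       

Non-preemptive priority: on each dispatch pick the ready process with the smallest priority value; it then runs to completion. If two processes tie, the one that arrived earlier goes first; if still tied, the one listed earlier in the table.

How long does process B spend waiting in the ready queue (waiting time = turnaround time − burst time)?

Timeline: | A 0-11 | B 11-21 | C 21-22 | F 22-30 | D 30-33 | E 33-51 |
Completion: A=11  B=21  C=22  D=33  E=51  F=30
Waiting(B) = turnaround − burst = 21 − 10 = 11

11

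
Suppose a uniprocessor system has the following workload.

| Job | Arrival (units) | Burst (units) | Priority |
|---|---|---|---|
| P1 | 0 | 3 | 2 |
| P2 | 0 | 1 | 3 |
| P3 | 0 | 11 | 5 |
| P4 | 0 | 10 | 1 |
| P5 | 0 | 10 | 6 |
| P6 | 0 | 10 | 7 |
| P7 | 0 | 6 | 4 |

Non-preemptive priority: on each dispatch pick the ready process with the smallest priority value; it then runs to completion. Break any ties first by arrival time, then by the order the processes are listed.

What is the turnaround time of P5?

Gantt: | P4 0-10 | P1 10-13 | P2 13-14 | P7 14-20 | P3 20-31 | P5 31-41 | P6 41-51 |
Completion: P1=13  P2=14  P3=31  P4=10  P5=41  P6=51  P7=20
Turnaround (C−A): P1=13  P2=14  P3=31  P4=10  P5=41  P6=51  P7=20
Turnaround(P5) = completion − arrival = 41 − 0 = 41

41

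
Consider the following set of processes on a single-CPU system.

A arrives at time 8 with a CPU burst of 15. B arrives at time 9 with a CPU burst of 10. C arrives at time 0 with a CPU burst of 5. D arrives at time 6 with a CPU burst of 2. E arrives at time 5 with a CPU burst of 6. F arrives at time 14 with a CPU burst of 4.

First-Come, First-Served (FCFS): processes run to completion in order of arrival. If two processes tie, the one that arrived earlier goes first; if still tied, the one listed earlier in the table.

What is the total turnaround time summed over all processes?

95

Gantt: | C 0-5 | E 5-11 | D 11-13 | A 13-28 | B 28-38 | F 38-42 |
Completion: A=28  B=38  C=5  D=13  E=11  F=42
Turnaround (C−A): A=20  B=29  C=5  D=7  E=6  F=28
Turnaround = completion − arrival: A=20, B=29, C=5, D=7, E=6, F=28
Total turnaround = 20 + 29 + 5 + 7 + 6 + 28 = 95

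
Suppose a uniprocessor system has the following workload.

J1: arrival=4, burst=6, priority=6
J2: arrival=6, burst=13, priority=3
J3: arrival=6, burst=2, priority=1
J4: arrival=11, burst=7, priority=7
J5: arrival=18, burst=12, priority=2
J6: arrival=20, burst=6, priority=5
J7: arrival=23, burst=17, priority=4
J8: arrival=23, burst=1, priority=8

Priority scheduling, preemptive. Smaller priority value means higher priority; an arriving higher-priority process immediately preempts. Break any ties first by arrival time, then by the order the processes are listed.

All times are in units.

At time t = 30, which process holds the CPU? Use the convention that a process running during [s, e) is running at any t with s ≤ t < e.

Gantt: | idle 0-4 | J1 4-6 | J3 6-8 | J2 8-18 | J5 18-30 | J2 30-33 | J7 33-50 | J6 50-56 | J1 56-60 | J4 60-67 | J8 67-68 |
Completion: J1=60  J2=33  J3=8  J4=67  J5=30  J6=56  J7=50  J8=68

J2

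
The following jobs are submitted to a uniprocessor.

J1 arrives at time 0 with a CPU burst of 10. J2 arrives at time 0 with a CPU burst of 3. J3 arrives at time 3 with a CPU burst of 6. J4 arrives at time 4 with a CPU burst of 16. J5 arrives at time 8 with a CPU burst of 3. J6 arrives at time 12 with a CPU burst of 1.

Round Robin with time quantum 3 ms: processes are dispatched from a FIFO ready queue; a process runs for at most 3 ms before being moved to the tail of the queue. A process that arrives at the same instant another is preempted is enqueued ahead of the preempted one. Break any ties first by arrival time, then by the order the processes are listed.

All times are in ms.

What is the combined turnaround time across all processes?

108

Timeline: | J1 0-3 | J2 3-6 | J3 6-9 | J1 9-12 | J4 12-15 | J5 15-18 | J3 18-21 | J6 21-22 | J1 22-25 | J4 25-28 | J1 28-29 | J4 29-39 |
Completion: J1=29  J2=6  J3=21  J4=39  J5=18  J6=22
Turnaround (C−A): J1=29  J2=6  J3=18  J4=35  J5=10  J6=10
Turnaround = completion − arrival: J1=29, J2=6, J3=18, J4=35, J5=10, J6=10
Total turnaround = 29 + 6 + 18 + 35 + 10 + 10 = 108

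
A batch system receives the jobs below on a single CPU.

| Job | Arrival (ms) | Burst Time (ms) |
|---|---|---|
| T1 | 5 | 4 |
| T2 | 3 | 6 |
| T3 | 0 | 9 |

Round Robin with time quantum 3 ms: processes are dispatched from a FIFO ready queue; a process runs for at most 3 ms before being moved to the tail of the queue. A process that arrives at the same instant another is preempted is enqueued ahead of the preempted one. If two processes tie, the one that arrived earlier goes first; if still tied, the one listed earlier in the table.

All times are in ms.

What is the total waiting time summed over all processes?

25

Timeline: | T3 0-3 | T2 3-6 | T3 6-9 | T1 9-12 | T2 12-15 | T3 15-18 | T1 18-19 |
Completion: T1=19  T2=15  T3=18
Waiting = turnaround − burst: T1=10, T2=6, T3=9
Total waiting = 10 + 6 + 9 = 25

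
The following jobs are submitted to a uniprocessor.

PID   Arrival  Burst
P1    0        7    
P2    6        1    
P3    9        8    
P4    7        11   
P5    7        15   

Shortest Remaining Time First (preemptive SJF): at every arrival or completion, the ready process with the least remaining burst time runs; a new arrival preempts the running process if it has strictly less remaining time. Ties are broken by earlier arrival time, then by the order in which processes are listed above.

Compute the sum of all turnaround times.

72

Timeline: | P1 0-7 | P2 7-8 | P4 8-9 | P3 9-17 | P4 17-27 | P5 27-42 |
Completion: P1=7  P2=8  P3=17  P4=27  P5=42
Turnaround = completion − arrival: P1=7, P2=2, P3=8, P4=20, P5=35
Total turnaround = 7 + 2 + 8 + 20 + 35 = 72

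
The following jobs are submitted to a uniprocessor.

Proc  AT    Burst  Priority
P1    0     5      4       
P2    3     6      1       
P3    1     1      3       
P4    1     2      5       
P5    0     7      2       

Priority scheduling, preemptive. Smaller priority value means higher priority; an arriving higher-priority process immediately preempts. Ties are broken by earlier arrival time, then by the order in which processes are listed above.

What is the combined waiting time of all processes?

Schedule: | P5 0-3 | P2 3-9 | P5 9-13 | P3 13-14 | P1 14-19 | P4 19-21 |
Completion: P1=19  P2=9  P3=14  P4=21  P5=13
Waiting = turnaround − burst: P1=14, P2=0, P3=12, P4=18, P5=6
Total waiting = 14 + 0 + 12 + 18 + 6 = 50

50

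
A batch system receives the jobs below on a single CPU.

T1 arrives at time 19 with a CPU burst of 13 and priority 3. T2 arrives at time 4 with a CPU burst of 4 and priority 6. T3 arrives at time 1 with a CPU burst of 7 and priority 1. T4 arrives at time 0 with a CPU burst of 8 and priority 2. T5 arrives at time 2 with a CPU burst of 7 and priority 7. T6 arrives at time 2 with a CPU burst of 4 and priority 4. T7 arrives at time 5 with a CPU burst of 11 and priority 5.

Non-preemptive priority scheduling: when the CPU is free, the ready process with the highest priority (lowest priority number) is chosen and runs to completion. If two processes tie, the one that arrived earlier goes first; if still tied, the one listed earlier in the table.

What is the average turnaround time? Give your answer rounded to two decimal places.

Gantt: | T4 0-8 | T3 8-15 | T6 15-19 | T1 19-32 | T7 32-43 | T2 43-47 | T5 47-54 |
Completion: T1=32  T2=47  T3=15  T4=8  T5=54  T6=19  T7=43
Turnaround times: T1=13, T2=43, T3=14, T4=8, T5=52, T6=17, T7=38
Average turnaround = (13+43+14+8+52+17+38) / 7 = 185/7 = 26.43

26.43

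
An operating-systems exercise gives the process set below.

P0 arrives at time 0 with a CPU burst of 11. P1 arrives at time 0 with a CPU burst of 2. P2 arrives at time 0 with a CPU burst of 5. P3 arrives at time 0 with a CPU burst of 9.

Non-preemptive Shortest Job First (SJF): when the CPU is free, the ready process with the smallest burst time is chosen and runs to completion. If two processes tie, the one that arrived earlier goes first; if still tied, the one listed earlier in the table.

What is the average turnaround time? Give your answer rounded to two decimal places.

13.00

Schedule: | P1 0-2 | P2 2-7 | P3 7-16 | P0 16-27 |
Completion: P0=27  P1=2  P2=7  P3=16
Turnaround times: P0=27, P1=2, P2=7, P3=16
Average turnaround = (27+2+7+16) / 4 = 52/4 = 13.00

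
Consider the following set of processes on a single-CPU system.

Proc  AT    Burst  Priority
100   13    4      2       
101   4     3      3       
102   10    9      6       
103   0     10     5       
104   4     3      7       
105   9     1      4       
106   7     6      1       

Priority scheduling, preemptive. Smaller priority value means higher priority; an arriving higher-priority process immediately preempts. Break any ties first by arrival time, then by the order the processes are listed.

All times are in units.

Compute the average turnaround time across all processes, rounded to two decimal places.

Gantt: | 103 0-4 | 101 4-7 | 106 7-13 | 100 13-17 | 105 17-18 | 103 18-24 | 102 24-33 | 104 33-36 |
Completion: 100=17  101=7  102=33  103=24  104=36  105=18  106=13
Turnaround times: 100=4, 101=3, 102=23, 103=24, 104=32, 105=9, 106=6
Average turnaround = (4+3+23+24+32+9+6) / 7 = 101/7 = 14.43

14.43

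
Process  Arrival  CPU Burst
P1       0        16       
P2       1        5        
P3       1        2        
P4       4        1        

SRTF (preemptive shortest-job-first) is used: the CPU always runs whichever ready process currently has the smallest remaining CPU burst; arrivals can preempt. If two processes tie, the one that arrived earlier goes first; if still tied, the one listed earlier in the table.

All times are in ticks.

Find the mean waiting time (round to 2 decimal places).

Gantt: | P1 0-1 | P3 1-3 | P2 3-4 | P4 4-5 | P2 5-9 | P1 9-24 |
Completion: P1=24  P2=9  P3=3  P4=5
Waiting times: P1=8, P2=3, P3=0, P4=0
Average waiting = (8+3+0+0) / 4 = 11/4 = 2.75

2.75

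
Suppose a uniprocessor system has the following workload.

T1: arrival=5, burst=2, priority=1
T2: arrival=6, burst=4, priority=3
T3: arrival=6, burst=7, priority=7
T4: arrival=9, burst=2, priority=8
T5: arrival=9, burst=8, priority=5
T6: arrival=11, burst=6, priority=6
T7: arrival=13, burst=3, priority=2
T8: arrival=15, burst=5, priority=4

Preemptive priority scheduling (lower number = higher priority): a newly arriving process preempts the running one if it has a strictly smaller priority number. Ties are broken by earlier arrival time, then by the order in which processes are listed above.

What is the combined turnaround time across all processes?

Timeline: | idle 0-5 | T1 5-7 | T2 7-11 | T5 11-13 | T7 13-16 | T8 16-21 | T5 21-27 | T6 27-33 | T3 33-40 | T4 40-42 |
Completion: T1=7  T2=11  T3=40  T4=42  T5=27  T6=33  T7=16  T8=21
Turnaround (C−A): T1=2  T2=5  T3=34  T4=33  T5=18  T6=22  T7=3  T8=6
Turnaround = completion − arrival: T1=2, T2=5, T3=34, T4=33, T5=18, T6=22, T7=3, T8=6
Total turnaround = 2 + 5 + 34 + 33 + 18 + 22 + 3 + 6 = 123

123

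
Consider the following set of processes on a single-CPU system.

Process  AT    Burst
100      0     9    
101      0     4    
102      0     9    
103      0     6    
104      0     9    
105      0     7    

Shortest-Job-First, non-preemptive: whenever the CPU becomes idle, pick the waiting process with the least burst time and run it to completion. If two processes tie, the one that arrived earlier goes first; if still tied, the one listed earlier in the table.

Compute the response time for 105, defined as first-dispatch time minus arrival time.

10

Schedule: | 101 0-4 | 103 4-10 | 105 10-17 | 100 17-26 | 102 26-35 | 104 35-44 |
Completion: 100=26  101=4  102=35  103=10  104=44  105=17
Turnaround (C−A): 100=26  101=4  102=35  103=10  104=44  105=17
Response(105) = first start − arrival = 10 − 0 = 10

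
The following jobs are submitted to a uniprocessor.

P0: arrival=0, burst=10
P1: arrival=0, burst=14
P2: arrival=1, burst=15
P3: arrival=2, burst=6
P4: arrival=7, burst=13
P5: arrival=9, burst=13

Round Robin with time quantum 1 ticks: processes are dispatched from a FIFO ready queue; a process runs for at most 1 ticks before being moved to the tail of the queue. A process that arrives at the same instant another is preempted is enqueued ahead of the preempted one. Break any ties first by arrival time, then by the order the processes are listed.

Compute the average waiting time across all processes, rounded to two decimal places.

44.17

Gantt: | P0 0-1 | P1 1-2 | P2 2-3 | P0 3-4 | P3 4-5 | P1 5-6 | P2 6-7 | P0 7-8 | P3 8-9 | P1 9-10 | P4 10-11 | P2 11-12 | P0 12-13 | P5 13-14 | P3 14-15 | P1 15-16 | P4 16-17 | P2 17-18 | P0 18-19 | P5 19-20 | P3 20-21 | P1 21-22 | P4 22-23 | P2 23-24 | P0 24-25 | P5 25-26 | P3 26-27 | P1 27-28 | P4 28-29 | P2 29-30 | P0 30-31 | P5 31-32 | P3 32-33 | P1 33-34 | P4 34-35 | P2 35-36 | P0 36-37 | P5 37-38 | P1 38-39 | P4 39-40 | P2 40-41 | P0 41-42 | P5 42-43 | P1 43-44 | P4 44-45 | P2 45-46 | P0 46-47 | P5 47-48 | P1 48-49 | P4 49-50 | P2 50-51 | P5 51-52 | P1 52-53 | P4 53-54 | P2 54-55 | P5 55-56 | P1 56-57 | P4 57-58 | P2 58-59 | P5 59-60 | P1 60-61 | P4 61-62 | P2 62-63 | P5 63-64 | P1 64-65 | P4 65-66 | P2 66-67 | P5 67-68 | P4 68-69 | P2 69-70 | P5 70-71 |
Completion: P0=47  P1=65  P2=70  P3=33  P4=69  P5=71
Turnaround (C−A): P0=47  P1=65  P2=69  P3=31  P4=62  P5=62
Waiting times: P0=37, P1=51, P2=54, P3=25, P4=49, P5=49
Average waiting = (37+51+54+25+49+49) / 6 = 265/6 = 44.17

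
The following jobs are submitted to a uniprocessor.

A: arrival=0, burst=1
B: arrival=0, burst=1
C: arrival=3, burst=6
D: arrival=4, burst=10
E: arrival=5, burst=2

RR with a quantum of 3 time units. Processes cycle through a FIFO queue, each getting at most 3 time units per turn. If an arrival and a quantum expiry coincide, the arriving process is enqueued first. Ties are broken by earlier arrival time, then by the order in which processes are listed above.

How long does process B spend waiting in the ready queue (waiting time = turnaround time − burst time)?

Schedule: | A 0-1 | B 1-2 | idle 2-3 | C 3-6 | D 6-9 | E 9-11 | C 11-14 | D 14-21 |
Completion: A=1  B=2  C=14  D=21  E=11
Waiting(B) = turnaround − burst = 2 − 1 = 1

1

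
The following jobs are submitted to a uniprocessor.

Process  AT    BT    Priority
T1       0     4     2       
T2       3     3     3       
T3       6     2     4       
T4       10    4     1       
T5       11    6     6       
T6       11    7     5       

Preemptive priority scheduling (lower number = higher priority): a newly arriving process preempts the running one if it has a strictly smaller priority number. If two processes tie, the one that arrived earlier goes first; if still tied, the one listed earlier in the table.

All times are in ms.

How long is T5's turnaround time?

16

Timeline: | T1 0-4 | T2 4-7 | T3 7-9 | idle 9-10 | T4 10-14 | T6 14-21 | T5 21-27 |
Completion: T1=4  T2=7  T3=9  T4=14  T5=27  T6=21
Turnaround (C−A): T1=4  T2=4  T3=3  T4=4  T5=16  T6=10
Turnaround(T5) = completion − arrival = 27 − 11 = 16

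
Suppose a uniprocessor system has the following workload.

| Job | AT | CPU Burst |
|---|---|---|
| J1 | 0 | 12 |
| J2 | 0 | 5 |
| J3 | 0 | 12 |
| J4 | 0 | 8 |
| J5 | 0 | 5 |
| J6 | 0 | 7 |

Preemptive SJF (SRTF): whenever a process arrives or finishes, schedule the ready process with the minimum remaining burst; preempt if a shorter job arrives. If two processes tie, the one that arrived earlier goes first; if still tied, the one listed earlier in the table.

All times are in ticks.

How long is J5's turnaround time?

Schedule: | J2 0-5 | J5 5-10 | J6 10-17 | J4 17-25 | J1 25-37 | J3 37-49 |
Completion: J1=37  J2=5  J3=49  J4=25  J5=10  J6=17
Turnaround (C−A): J1=37  J2=5  J3=49  J4=25  J5=10  J6=17
Turnaround(J5) = completion − arrival = 10 − 0 = 10

10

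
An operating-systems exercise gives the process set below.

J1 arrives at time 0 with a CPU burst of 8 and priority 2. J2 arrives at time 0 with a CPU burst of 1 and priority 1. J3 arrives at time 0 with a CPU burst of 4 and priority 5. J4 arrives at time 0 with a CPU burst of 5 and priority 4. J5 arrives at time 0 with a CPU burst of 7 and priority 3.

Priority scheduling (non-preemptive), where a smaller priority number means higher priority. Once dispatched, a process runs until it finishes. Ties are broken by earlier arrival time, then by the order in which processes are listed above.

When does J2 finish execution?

Timeline: | J2 0-1 | J1 1-9 | J5 9-16 | J4 16-21 | J3 21-25 |
Completion: J1=9  J2=1  J3=25  J4=21  J5=16
Turnaround (C−A): J1=9  J2=1  J3=25  J4=21  J5=16

1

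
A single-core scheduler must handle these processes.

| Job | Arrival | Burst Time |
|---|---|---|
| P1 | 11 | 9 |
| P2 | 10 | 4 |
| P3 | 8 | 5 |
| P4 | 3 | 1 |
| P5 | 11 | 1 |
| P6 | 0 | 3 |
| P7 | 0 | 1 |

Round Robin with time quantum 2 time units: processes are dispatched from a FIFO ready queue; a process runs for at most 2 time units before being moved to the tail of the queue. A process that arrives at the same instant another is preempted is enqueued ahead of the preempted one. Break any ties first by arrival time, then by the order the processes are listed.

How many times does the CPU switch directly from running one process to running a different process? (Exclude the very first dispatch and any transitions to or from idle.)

Gantt: | P6 0-2 | P7 2-3 | P6 3-4 | P4 4-5 | idle 5-8 | P3 8-10 | P2 10-12 | P3 12-14 | P1 14-16 | P5 16-17 | P2 17-19 | P3 19-20 | P1 20-27 |
Completion: P1=27  P2=19  P3=20  P4=5  P5=17  P6=4  P7=3

10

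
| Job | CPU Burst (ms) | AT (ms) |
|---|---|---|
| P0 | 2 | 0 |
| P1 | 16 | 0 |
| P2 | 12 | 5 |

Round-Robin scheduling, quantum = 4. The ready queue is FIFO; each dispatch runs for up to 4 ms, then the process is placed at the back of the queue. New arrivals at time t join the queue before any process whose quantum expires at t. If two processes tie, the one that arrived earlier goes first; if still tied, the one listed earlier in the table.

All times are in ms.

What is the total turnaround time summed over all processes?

53

Gantt: | P0 0-2 | P1 2-6 | P2 6-10 | P1 10-14 | P2 14-18 | P1 18-22 | P2 22-26 | P1 26-30 |
Completion: P0=2  P1=30  P2=26
Turnaround = completion − arrival: P0=2, P1=30, P2=21
Total turnaround = 2 + 30 + 21 = 53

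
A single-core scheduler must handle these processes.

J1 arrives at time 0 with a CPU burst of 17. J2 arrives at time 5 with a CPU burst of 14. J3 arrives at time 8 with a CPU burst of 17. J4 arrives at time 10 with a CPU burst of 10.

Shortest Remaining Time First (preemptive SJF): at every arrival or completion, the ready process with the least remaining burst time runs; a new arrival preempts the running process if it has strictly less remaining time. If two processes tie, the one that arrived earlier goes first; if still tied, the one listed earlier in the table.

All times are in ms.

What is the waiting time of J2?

Timeline: | J1 0-17 | J4 17-27 | J2 27-41 | J3 41-58 |
Completion: J1=17  J2=41  J3=58  J4=27
Waiting(J2) = turnaround − burst = 36 − 14 = 22

22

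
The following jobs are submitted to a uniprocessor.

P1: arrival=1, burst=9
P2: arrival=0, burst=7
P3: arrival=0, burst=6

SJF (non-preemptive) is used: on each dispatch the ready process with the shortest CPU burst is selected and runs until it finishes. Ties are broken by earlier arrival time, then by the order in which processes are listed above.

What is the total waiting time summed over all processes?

18

Timeline: | P3 0-6 | P2 6-13 | P1 13-22 |
Completion: P1=22  P2=13  P3=6
Waiting = turnaround − burst: P1=12, P2=6, P3=0
Total waiting = 12 + 6 + 0 = 18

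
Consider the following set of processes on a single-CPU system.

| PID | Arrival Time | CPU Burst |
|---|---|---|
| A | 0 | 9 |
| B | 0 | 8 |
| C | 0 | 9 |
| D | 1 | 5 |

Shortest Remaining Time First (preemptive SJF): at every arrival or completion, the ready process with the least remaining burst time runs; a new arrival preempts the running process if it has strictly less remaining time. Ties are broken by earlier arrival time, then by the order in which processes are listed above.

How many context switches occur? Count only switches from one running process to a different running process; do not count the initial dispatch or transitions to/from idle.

Timeline: | B 0-1 | D 1-6 | B 6-13 | A 13-22 | C 22-31 |
Completion: A=22  B=13  C=31  D=6

4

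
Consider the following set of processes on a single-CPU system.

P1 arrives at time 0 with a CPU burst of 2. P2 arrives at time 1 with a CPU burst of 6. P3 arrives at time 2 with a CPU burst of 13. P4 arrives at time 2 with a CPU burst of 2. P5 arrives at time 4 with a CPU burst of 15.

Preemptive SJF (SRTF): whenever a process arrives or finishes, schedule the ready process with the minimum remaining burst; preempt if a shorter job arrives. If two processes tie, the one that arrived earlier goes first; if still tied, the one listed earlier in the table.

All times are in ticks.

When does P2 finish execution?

10

Schedule: | P1 0-2 | P4 2-4 | P2 4-10 | P3 10-23 | P5 23-38 |
Completion: P1=2  P2=10  P3=23  P4=4  P5=38
Turnaround (C−A): P1=2  P2=9  P3=21  P4=2  P5=34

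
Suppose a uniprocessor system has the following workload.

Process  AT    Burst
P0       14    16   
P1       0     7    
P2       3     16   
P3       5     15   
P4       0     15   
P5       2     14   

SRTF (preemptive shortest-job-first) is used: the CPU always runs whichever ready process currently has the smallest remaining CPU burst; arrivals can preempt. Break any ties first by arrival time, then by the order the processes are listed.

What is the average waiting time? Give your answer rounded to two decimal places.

26.33

Schedule: | P1 0-7 | P5 7-21 | P4 21-36 | P3 36-51 | P2 51-67 | P0 67-83 |
Completion: P0=83  P1=7  P2=67  P3=51  P4=36  P5=21
Turnaround (C−A): P0=69  P1=7  P2=64  P3=46  P4=36  P5=19
Waiting times: P0=53, P1=0, P2=48, P3=31, P4=21, P5=5
Average waiting = (53+0+48+31+21+5) / 6 = 158/6 = 26.33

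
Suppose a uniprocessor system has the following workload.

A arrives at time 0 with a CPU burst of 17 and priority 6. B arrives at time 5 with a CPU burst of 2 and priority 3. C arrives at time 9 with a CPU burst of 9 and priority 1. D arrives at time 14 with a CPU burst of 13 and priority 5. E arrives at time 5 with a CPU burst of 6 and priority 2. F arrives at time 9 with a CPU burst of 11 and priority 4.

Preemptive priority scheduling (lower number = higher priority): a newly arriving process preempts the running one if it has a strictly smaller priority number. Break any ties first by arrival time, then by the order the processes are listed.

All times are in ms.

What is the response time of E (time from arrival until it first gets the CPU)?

0

Timeline: | A 0-5 | E 5-9 | C 9-18 | E 18-20 | B 20-22 | F 22-33 | D 33-46 | A 46-58 |
Completion: A=58  B=22  C=18  D=46  E=20  F=33
Response(E) = first start − arrival = 5 − 5 = 0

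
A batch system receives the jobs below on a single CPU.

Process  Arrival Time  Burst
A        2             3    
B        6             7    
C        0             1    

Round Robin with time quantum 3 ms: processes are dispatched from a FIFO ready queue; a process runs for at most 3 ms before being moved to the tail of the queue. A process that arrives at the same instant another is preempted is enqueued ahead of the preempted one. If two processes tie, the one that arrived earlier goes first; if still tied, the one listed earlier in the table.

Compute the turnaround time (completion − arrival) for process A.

3

Timeline: | C 0-1 | idle 1-2 | A 2-5 | idle 5-6 | B 6-13 |
Completion: A=5  B=13  C=1
Turnaround (C−A): A=3  B=7  C=1
Turnaround(A) = completion − arrival = 5 − 2 = 3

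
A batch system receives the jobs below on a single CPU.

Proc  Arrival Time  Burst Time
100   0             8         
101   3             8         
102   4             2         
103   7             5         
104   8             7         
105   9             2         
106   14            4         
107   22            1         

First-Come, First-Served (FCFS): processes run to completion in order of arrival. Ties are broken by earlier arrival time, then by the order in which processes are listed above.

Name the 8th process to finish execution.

107

Schedule: | 100 0-8 | 101 8-16 | 102 16-18 | 103 18-23 | 104 23-30 | 105 30-32 | 106 32-36 | 107 36-37 |
Completion: 100=8  101=16  102=18  103=23  104=30  105=32  106=36  107=37
Turnaround (C−A): 100=8  101=13  102=14  103=16  104=22  105=23  106=22  107=15
Finish order: 100 → 101 → 102 → 103 → 104 → 105 → 106 → 107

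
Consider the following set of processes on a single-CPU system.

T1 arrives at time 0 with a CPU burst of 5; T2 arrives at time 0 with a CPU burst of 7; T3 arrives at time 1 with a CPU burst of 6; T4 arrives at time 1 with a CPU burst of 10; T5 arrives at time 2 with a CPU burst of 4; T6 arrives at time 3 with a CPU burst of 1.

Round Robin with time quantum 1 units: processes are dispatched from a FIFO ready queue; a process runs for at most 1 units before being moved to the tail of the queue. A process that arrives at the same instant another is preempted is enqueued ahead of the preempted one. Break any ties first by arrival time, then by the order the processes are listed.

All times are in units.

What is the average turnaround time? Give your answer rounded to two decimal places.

Schedule: | T1 0-1 | T2 1-2 | T3 2-3 | T4 3-4 | T1 4-5 | T5 5-6 | T2 6-7 | T6 7-8 | T3 8-9 | T4 9-10 | T1 10-11 | T5 11-12 | T2 12-13 | T3 13-14 | T4 14-15 | T1 15-16 | T5 16-17 | T2 17-18 | T3 18-19 | T4 19-20 | T1 20-21 | T5 21-22 | T2 22-23 | T3 23-24 | T4 24-25 | T2 25-26 | T3 26-27 | T4 27-28 | T2 28-29 | T4 29-33 |
Completion: T1=21  T2=29  T3=27  T4=33  T5=22  T6=8
Turnaround times: T1=21, T2=29, T3=26, T4=32, T5=20, T6=5
Average turnaround = (21+29+26+32+20+5) / 6 = 133/6 = 22.17

22.17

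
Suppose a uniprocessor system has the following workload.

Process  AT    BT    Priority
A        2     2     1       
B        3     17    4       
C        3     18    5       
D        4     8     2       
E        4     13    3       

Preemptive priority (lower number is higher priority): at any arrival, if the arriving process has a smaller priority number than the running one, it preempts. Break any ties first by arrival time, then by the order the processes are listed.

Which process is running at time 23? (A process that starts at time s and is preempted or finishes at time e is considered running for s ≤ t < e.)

Schedule: | idle 0-2 | A 2-4 | D 4-12 | E 12-25 | B 25-42 | C 42-60 |
Completion: A=4  B=42  C=60  D=12  E=25
Turnaround (C−A): A=2  B=39  C=57  D=8  E=21

E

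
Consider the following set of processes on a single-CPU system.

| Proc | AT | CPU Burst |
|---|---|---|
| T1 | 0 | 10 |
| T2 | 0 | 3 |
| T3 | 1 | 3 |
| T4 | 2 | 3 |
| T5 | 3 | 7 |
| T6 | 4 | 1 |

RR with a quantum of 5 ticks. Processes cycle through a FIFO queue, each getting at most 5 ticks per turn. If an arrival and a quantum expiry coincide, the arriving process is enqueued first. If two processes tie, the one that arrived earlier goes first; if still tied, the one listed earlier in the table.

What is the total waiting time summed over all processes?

Gantt: | T1 0-5 | T2 5-8 | T3 8-11 | T4 11-14 | T5 14-19 | T6 19-20 | T1 20-25 | T5 25-27 |
Completion: T1=25  T2=8  T3=11  T4=14  T5=27  T6=20
Turnaround (C−A): T1=25  T2=8  T3=10  T4=12  T5=24  T6=16
Waiting = turnaround − burst: T1=15, T2=5, T3=7, T4=9, T5=17, T6=15
Total waiting = 15 + 5 + 7 + 9 + 17 + 15 = 68

68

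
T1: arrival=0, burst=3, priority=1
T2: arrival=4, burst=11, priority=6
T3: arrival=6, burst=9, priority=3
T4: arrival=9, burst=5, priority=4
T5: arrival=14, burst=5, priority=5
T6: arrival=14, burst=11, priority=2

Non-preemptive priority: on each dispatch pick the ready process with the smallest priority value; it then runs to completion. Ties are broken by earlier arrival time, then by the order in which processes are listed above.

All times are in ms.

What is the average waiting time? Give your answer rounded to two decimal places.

12.17

Gantt: | T1 0-3 | idle 3-4 | T2 4-15 | T6 15-26 | T3 26-35 | T4 35-40 | T5 40-45 |
Completion: T1=3  T2=15  T3=35  T4=40  T5=45  T6=26
Waiting times: T1=0, T2=0, T3=20, T4=26, T5=26, T6=1
Average waiting = (0+0+20+26+26+1) / 6 = 73/6 = 12.17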